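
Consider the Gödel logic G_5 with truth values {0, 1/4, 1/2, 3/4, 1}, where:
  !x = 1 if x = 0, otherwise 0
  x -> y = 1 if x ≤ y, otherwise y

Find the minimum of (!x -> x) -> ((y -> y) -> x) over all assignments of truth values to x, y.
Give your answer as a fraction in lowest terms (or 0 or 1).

1/4

Take x = 1/4, y = 0:
!x = !1/4 = 0
!x -> x = 0 -> 1/4 = 1
y -> y = 0 -> 0 = 1
(y -> y) -> x = 1 -> 1/4 = 1/4
(!x -> x) -> ((y -> y) -> x) = 1 -> 1/4 = 1/4
No assignment yields a value below 1/4, so this is the minimum.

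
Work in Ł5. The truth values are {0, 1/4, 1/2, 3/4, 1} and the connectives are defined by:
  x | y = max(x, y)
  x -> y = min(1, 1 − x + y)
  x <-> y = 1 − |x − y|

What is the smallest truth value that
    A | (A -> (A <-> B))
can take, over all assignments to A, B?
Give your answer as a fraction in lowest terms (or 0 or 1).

Take A = 3/4, B = 0:
A <-> B = 3/4 <-> 0 = 1/4
A -> (A <-> B) = 3/4 -> 1/4 = 1/2
A | (A -> (A <-> B)) = 3/4 | 1/2 = 3/4
No assignment yields a value below 3/4, so this is the minimum.

3/4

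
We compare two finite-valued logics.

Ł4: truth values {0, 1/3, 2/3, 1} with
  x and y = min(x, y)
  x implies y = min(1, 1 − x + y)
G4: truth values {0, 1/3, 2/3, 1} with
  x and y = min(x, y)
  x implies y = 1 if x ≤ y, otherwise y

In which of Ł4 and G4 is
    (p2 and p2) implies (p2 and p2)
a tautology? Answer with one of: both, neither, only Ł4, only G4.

both

In Ł4: every assignment gives 1 — tautology.
In G4: every assignment gives 1 — tautology.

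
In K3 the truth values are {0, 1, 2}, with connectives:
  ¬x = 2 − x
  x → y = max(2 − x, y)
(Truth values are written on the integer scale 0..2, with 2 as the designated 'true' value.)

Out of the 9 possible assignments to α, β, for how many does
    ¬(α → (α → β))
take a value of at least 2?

1

α = 0, β = 0 ↦ 0  <
α = 0, β = 1 ↦ 0  <
α = 0, β = 2 ↦ 0  <
α = 1, β = 0 ↦ 1  <
α = 1, β = 1 ↦ 1  <
α = 1, β = 2 ↦ 0  <
α = 2, β = 0 ↦ 2  ≥
α = 2, β = 1 ↦ 1  <
α = 2, β = 2 ↦ 0  <
So 1 of the 9 assignments meets the threshold.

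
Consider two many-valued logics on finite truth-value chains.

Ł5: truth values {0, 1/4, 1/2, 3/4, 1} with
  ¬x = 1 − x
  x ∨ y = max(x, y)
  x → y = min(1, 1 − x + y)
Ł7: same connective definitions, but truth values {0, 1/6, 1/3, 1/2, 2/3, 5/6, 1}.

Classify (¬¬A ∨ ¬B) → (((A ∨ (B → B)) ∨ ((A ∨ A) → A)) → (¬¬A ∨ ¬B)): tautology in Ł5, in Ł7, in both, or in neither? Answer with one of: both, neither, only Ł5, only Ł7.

In Ł5: every assignment gives 1 — tautology.
In Ł7: every assignment gives 1 — tautology.

both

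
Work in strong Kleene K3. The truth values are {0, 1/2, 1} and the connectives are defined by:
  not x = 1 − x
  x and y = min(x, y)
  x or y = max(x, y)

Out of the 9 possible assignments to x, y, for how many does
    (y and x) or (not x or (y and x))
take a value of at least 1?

x = 0, y = 0 ↦ 1  ≥
x = 0, y = 1/2 ↦ 1  ≥
x = 0, y = 1 ↦ 1  ≥
x = 1/2, y = 0 ↦ 1/2  <
x = 1/2, y = 1/2 ↦ 1/2  <
x = 1/2, y = 1 ↦ 1/2  <
x = 1, y = 0 ↦ 0  <
x = 1, y = 1/2 ↦ 1/2  <
x = 1, y = 1 ↦ 1  ≥
So 4 of the 9 assignments meet the threshold.

4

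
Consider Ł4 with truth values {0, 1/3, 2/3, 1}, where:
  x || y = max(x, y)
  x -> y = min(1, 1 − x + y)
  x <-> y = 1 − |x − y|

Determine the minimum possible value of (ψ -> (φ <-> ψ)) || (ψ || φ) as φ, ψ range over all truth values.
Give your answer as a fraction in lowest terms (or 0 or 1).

Take φ = 0, ψ = 2/3:
φ <-> ψ = 0 <-> 2/3 = 1/3
ψ -> (φ <-> ψ) = 2/3 -> 1/3 = 2/3
ψ || φ = 2/3 || 0 = 2/3
(ψ -> (φ <-> ψ)) || (ψ || φ) = 2/3 || 2/3 = 2/3
No assignment yields a value below 2/3, so this is the minimum.

2/3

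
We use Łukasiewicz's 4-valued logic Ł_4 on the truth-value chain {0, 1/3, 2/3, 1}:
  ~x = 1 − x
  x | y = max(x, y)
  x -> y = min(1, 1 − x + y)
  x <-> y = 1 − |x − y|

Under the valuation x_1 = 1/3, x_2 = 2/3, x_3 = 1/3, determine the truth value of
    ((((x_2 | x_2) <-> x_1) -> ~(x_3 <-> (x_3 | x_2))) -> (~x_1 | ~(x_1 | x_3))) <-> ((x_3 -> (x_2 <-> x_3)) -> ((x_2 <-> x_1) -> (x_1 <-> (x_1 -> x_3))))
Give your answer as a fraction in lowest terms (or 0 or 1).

2/3

x_2 | x_2 = 2/3 | 2/3 = 2/3
(x_2 | x_2) <-> x_1 = 2/3 <-> 1/3 = 2/3
x_3 | x_2 = 1/3 | 2/3 = 2/3
x_3 <-> (x_3 | x_2) = 1/3 <-> 2/3 = 2/3
~(x_3 <-> (x_3 | x_2)) = ~2/3 = 1/3
((x_2 | x_2) <-> x_1) -> ~(x_3 <-> (x_3 | x_2)) = 2/3 -> 1/3 = 2/3
~x_1 = ~1/3 = 2/3
x_1 | x_3 = 1/3 | 1/3 = 1/3
~(x_1 | x_3) = ~1/3 = 2/3
~x_1 | ~(x_1 | x_3) = 2/3 | 2/3 = 2/3
(((x_2 | x_2) <-> x_1) -> ~(x_3 <-> (x_3 | x_2))) -> (~x_1 | ~(x_1 | x_3)) = 2/3 -> 2/3 = 1
x_2 <-> x_3 = 2/3 <-> 1/3 = 2/3
x_3 -> (x_2 <-> x_3) = 1/3 -> 2/3 = 1
x_2 <-> x_1 = 2/3 <-> 1/3 = 2/3
x_1 -> x_3 = 1/3 -> 1/3 = 1
x_1 <-> (x_1 -> x_3) = 1/3 <-> 1 = 1/3
(x_2 <-> x_1) -> (x_1 <-> (x_1 -> x_3)) = 2/3 -> 1/3 = 2/3
(x_3 -> (x_2 <-> x_3)) -> ((x_2 <-> x_1) -> (x_1 <-> (x_1 -> x_3))) = 1 -> 2/3 = 2/3
((((x_2 | x_2) <-> x_1) -> ~(x_3 <-> (x_3 | x_2))) -> (~x_1 | ~(x_1 | x_3))) <-> ((x_3 -> (x_2 <-> x_3)) -> ((x_2 <-> x_1) -> (x_1 <-> (x_1 -> x_3)))) = 1 <-> 2/3 = 2/3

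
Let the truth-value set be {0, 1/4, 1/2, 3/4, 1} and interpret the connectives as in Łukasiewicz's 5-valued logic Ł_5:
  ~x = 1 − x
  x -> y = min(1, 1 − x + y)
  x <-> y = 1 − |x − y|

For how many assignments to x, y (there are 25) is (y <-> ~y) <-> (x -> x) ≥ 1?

5

value 1: 5 assignments (counts)
value 1/2: 10 assignments
value 0: 10 assignments
So 5 of the 25 assignments meet the threshold.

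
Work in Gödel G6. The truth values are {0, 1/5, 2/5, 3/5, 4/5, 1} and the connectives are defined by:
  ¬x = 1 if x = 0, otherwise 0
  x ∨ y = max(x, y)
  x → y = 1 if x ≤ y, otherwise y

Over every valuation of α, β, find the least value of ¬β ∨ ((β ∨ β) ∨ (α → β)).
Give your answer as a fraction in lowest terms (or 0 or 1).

Take α = 2/5, β = 1/5:
¬β = ¬1/5 = 0
β ∨ β = 1/5 ∨ 1/5 = 1/5
α → β = 2/5 → 1/5 = 1/5
(β ∨ β) ∨ (α → β) = 1/5 ∨ 1/5 = 1/5
¬β ∨ ((β ∨ β) ∨ (α → β)) = 0 ∨ 1/5 = 1/5
No assignment yields a value below 1/5, so this is the minimum.

1/5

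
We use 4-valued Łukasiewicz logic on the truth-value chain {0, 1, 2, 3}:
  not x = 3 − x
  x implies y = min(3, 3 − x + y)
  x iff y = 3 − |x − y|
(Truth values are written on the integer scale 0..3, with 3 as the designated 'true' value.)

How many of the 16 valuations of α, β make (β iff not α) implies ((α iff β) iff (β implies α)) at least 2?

α = 0, β = 0 ↦ 3  ≥
α = 0, β = 1 ↦ 3  ≥
α = 0, β = 2 ↦ 3  ≥
α = 0, β = 3 ↦ 3  ≥
α = 1, β = 0 ↦ 3  ≥
α = 1, β = 1 ↦ 3  ≥
α = 1, β = 2 ↦ 3  ≥
α = 1, β = 3 ↦ 3  ≥
α = 2, β = 0 ↦ 2  ≥
α = 2, β = 1 ↦ 2  ≥
α = 2, β = 2 ↦ 3  ≥
α = 2, β = 3 ↦ 3  ≥
α = 3, β = 0 ↦ 0  <
α = 3, β = 1 ↦ 2  ≥
α = 3, β = 2 ↦ 3  ≥
α = 3, β = 3 ↦ 3  ≥
So 15 of the 16 assignments meet the threshold.

15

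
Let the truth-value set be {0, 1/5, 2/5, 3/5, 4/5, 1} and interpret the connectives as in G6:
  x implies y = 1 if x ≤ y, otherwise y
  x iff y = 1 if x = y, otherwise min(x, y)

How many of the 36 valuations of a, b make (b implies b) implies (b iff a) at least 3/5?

12

value 1: 6 assignments (counts)
value 4/5: 2 assignments (counts)
value 3/5: 4 assignments (counts)
value 2/5: 6 assignments
value 1/5: 8 assignments
value 0: 10 assignments
So 12 of the 36 assignments meet the threshold.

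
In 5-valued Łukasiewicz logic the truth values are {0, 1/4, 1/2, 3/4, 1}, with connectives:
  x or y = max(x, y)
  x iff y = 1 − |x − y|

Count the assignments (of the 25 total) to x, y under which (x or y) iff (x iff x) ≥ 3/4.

16

value 1: 9 assignments (counts)
value 3/4: 7 assignments (counts)
value 1/2: 5 assignments
value 1/4: 3 assignments
value 0: 1 assignment
So 16 of the 25 assignments meet the threshold.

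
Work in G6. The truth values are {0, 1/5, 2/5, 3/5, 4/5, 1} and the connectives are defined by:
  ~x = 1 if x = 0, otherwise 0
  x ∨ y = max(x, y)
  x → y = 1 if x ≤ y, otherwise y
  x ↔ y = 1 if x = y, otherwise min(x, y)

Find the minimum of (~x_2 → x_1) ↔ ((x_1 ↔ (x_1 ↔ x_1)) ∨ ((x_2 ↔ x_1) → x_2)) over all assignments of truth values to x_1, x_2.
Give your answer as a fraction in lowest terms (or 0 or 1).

1/5

Take x_1 = 1/5, x_2 = 0:
~x_2 = ~0 = 1
~x_2 → x_1 = 1 → 1/5 = 1/5
x_1 ↔ x_1 = 1/5 ↔ 1/5 = 1
x_1 ↔ (x_1 ↔ x_1) = 1/5 ↔ 1 = 1/5
x_2 ↔ x_1 = 0 ↔ 1/5 = 0
(x_2 ↔ x_1) → x_2 = 0 → 0 = 1
(x_1 ↔ (x_1 ↔ x_1)) ∨ ((x_2 ↔ x_1) → x_2) = 1/5 ∨ 1 = 1
(~x_2 → x_1) ↔ ((x_1 ↔ (x_1 ↔ x_1)) ∨ ((x_2 ↔ x_1) → x_2)) = 1/5 ↔ 1 = 1/5
No assignment yields a value below 1/5, so this is the minimum.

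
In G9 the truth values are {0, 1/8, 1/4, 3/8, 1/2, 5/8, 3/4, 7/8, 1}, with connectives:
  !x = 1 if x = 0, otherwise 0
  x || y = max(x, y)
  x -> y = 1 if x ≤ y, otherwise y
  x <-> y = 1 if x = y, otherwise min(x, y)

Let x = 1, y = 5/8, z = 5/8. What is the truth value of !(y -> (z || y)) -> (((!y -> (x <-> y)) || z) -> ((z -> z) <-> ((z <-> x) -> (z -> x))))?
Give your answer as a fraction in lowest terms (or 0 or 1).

z || y = 5/8 || 5/8 = 5/8
y -> (z || y) = 5/8 -> 5/8 = 1
!(y -> (z || y)) = !1 = 0
!y = !5/8 = 0
x <-> y = 1 <-> 5/8 = 5/8
!y -> (x <-> y) = 0 -> 5/8 = 1
(!y -> (x <-> y)) || z = 1 || 5/8 = 1
z -> z = 5/8 -> 5/8 = 1
z <-> x = 5/8 <-> 1 = 5/8
z -> x = 5/8 -> 1 = 1
(z <-> x) -> (z -> x) = 5/8 -> 1 = 1
(z -> z) <-> ((z <-> x) -> (z -> x)) = 1 <-> 1 = 1
((!y -> (x <-> y)) || z) -> ((z -> z) <-> ((z <-> x) -> (z -> x))) = 1 -> 1 = 1
!(y -> (z || y)) -> (((!y -> (x <-> y)) || z) -> ((z -> z) <-> ((z <-> x) -> (z -> x)))) = 0 -> 1 = 1

1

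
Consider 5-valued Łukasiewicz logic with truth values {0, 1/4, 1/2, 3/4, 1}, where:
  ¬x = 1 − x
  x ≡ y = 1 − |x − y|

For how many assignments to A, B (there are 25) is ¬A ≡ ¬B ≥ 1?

5

value 1: 5 assignments (counts)
value 3/4: 8 assignments
value 1/2: 6 assignments
value 1/4: 4 assignments
value 0: 2 assignments
So 5 of the 25 assignments meet the threshold.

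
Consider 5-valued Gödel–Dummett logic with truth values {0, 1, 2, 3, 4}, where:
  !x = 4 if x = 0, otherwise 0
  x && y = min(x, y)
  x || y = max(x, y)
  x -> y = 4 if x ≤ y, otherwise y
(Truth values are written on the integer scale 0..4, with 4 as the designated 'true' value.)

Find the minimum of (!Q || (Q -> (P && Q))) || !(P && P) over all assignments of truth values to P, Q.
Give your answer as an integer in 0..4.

Take P = 1, Q = 2:
!Q = !2 = 0
P && Q = 1 && 2 = 1
Q -> (P && Q) = 2 -> 1 = 1
!Q || (Q -> (P && Q)) = 0 || 1 = 1
P && P = 1 && 1 = 1
!(P && P) = !1 = 0
(!Q || (Q -> (P && Q))) || !(P && P) = 1 || 0 = 1
No assignment yields a value below 1, so this is the minimum.

1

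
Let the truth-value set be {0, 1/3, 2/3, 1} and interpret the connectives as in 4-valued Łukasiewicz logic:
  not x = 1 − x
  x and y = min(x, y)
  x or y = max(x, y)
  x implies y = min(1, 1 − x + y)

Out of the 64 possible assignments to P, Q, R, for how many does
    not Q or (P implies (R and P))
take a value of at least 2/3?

58

value 1: 46 assignments (counts)
value 2/3: 12 assignments (counts)
value 1/3: 5 assignments
value 0: 1 assignment
So 58 of the 64 assignments meet the threshold.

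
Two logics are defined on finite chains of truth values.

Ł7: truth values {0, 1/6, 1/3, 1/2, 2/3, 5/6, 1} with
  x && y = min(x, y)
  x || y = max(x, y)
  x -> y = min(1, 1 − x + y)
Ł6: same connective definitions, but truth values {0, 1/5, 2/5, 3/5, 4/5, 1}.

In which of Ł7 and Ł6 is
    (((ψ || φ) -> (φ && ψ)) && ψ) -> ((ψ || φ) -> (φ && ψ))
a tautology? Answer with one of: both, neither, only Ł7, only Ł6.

In Ł7: every assignment gives 1 — tautology.
In Ł6: every assignment gives 1 — tautology.

both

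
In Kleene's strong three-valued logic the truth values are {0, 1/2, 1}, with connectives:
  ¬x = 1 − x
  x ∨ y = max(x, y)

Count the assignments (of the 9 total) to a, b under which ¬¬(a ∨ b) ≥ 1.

a = 0, b = 0 ↦ 0  <
a = 0, b = 1/2 ↦ 1/2  <
a = 0, b = 1 ↦ 1  ≥
a = 1/2, b = 0 ↦ 1/2  <
a = 1/2, b = 1/2 ↦ 1/2  <
a = 1/2, b = 1 ↦ 1  ≥
a = 1, b = 0 ↦ 1  ≥
a = 1, b = 1/2 ↦ 1  ≥
a = 1, b = 1 ↦ 1  ≥
So 5 of the 9 assignments meet the threshold.

5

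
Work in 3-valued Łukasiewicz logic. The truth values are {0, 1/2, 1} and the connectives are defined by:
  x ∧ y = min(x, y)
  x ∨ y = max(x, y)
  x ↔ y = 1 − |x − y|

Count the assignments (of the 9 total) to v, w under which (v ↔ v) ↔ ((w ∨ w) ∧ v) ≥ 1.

v = 0, w = 0 ↦ 0  <
v = 0, w = 1/2 ↦ 0  <
v = 0, w = 1 ↦ 0  <
v = 1/2, w = 0 ↦ 0  <
v = 1/2, w = 1/2 ↦ 1/2  <
v = 1/2, w = 1 ↦ 1/2  <
v = 1, w = 0 ↦ 0  <
v = 1, w = 1/2 ↦ 1/2  <
v = 1, w = 1 ↦ 1  ≥
So 1 of the 9 assignments meets the threshold.

1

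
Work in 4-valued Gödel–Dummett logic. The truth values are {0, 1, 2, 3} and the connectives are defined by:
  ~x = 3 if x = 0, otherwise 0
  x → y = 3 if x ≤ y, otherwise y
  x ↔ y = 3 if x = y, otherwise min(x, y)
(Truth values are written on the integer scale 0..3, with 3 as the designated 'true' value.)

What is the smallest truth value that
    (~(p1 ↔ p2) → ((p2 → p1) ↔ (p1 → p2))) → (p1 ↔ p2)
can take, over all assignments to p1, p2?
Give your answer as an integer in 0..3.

1

Take p1 = 1, p2 = 2:
p1 ↔ p2 = 1 ↔ 2 = 1
~(p1 ↔ p2) = ~1 = 0
p2 → p1 = 2 → 1 = 1
p1 → p2 = 1 → 2 = 3
(p2 → p1) ↔ (p1 → p2) = 1 ↔ 3 = 1
~(p1 ↔ p2) → ((p2 → p1) ↔ (p1 → p2)) = 0 → 1 = 3
p1 ↔ p2 = 1 ↔ 2 = 1
(~(p1 ↔ p2) → ((p2 → p1) ↔ (p1 → p2))) → (p1 ↔ p2) = 3 → 1 = 1
No assignment yields a value below 1, so this is the minimum.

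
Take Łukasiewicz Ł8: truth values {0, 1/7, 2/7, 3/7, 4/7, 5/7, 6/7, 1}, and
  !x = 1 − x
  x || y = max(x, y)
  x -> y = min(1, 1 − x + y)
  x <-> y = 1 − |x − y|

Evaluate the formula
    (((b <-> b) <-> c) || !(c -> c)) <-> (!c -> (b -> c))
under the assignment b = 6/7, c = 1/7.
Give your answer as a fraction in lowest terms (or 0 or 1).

5/7

b <-> b = 6/7 <-> 6/7 = 1
(b <-> b) <-> c = 1 <-> 1/7 = 1/7
c -> c = 1/7 -> 1/7 = 1
!(c -> c) = !1 = 0
((b <-> b) <-> c) || !(c -> c) = 1/7 || 0 = 1/7
!c = !1/7 = 6/7
b -> c = 6/7 -> 1/7 = 2/7
!c -> (b -> c) = 6/7 -> 2/7 = 3/7
(((b <-> b) <-> c) || !(c -> c)) <-> (!c -> (b -> c)) = 1/7 <-> 3/7 = 5/7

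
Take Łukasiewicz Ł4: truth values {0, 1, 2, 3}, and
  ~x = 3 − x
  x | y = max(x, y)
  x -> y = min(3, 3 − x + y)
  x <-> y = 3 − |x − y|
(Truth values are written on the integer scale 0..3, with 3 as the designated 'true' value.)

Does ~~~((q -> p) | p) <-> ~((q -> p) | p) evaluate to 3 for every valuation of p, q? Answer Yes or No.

Yes

p = 0, q = 0 ↦ 3
p = 0, q = 1 ↦ 3
p = 0, q = 2 ↦ 3
p = 0, q = 3 ↦ 3
p = 1, q = 0 ↦ 3
p = 1, q = 1 ↦ 3
p = 1, q = 2 ↦ 3
p = 1, q = 3 ↦ 3
p = 2, q = 0 ↦ 3
p = 2, q = 1 ↦ 3
p = 2, q = 2 ↦ 3
p = 2, q = 3 ↦ 3
p = 3, q = 0 ↦ 3
p = 3, q = 1 ↦ 3
p = 3, q = 2 ↦ 3
p = 3, q = 3 ↦ 3
Every assignment gives a value ≥ 3.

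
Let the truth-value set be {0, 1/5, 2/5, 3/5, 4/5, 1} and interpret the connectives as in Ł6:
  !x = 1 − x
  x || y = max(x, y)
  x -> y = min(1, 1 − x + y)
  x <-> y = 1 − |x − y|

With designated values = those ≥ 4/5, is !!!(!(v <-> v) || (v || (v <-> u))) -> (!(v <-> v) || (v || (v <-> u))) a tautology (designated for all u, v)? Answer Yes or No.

No

Counterexample: take u = 4/5, v = 0.
v <-> v = 0 <-> 0 = 1
!(v <-> v) = !1 = 0
v <-> u = 0 <-> 4/5 = 1/5
v || (v <-> u) = 0 || 1/5 = 1/5
!(v <-> v) || (v || (v <-> u)) = 0 || 1/5 = 1/5
!(!(v <-> v) || (v || (v <-> u))) = !1/5 = 4/5
!!(!(v <-> v) || (v || (v <-> u))) = !4/5 = 1/5
!!!(!(v <-> v) || (v || (v <-> u))) = !1/5 = 4/5
v <-> v = 0 <-> 0 = 1
!(v <-> v) = !1 = 0
v <-> u = 0 <-> 4/5 = 1/5
v || (v <-> u) = 0 || 1/5 = 1/5
!(v <-> v) || (v || (v <-> u)) = 0 || 1/5 = 1/5
!!!(!(v <-> v) || (v || (v <-> u))) -> (!(v <-> v) || (v || (v <-> u))) = 4/5 -> 1/5 = 2/5
This gives 2/5, which is below 4/5.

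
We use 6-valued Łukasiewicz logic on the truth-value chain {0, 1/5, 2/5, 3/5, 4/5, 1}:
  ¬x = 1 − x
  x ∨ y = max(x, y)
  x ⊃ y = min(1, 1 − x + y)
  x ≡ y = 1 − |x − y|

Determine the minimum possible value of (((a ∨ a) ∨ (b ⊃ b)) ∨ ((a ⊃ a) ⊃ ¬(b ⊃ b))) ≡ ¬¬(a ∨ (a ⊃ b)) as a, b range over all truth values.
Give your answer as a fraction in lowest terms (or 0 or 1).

3/5

Take a = 2/5, b = 0:
a ∨ a = 2/5 ∨ 2/5 = 2/5
b ⊃ b = 0 ⊃ 0 = 1
(a ∨ a) ∨ (b ⊃ b) = 2/5 ∨ 1 = 1
a ⊃ a = 2/5 ⊃ 2/5 = 1
b ⊃ b = 0 ⊃ 0 = 1
¬(b ⊃ b) = ¬1 = 0
(a ⊃ a) ⊃ ¬(b ⊃ b) = 1 ⊃ 0 = 0
((a ∨ a) ∨ (b ⊃ b)) ∨ ((a ⊃ a) ⊃ ¬(b ⊃ b)) = 1 ∨ 0 = 1
a ⊃ b = 2/5 ⊃ 0 = 3/5
a ∨ (a ⊃ b) = 2/5 ∨ 3/5 = 3/5
¬(a ∨ (a ⊃ b)) = ¬3/5 = 2/5
¬¬(a ∨ (a ⊃ b)) = ¬2/5 = 3/5
(((a ∨ a) ∨ (b ⊃ b)) ∨ ((a ⊃ a) ⊃ ¬(b ⊃ b))) ≡ ¬¬(a ∨ (a ⊃ b)) = 1 ≡ 3/5 = 3/5
No assignment yields a value below 3/5, so this is the minimum.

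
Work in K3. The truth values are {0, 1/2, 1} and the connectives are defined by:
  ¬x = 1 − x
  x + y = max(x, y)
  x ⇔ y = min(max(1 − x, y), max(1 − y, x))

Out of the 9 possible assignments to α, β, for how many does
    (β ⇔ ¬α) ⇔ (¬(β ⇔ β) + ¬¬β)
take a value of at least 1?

2

α = 0, β = 0 ↦ 1  ≥
α = 0, β = 1/2 ↦ 1/2  <
α = 0, β = 1 ↦ 1  ≥
α = 1/2, β = 0 ↦ 1/2  <
α = 1/2, β = 1/2 ↦ 1/2  <
α = 1/2, β = 1 ↦ 1/2  <
α = 1, β = 0 ↦ 0  <
α = 1, β = 1/2 ↦ 1/2  <
α = 1, β = 1 ↦ 0  <
So 2 of the 9 assignments meet the threshold.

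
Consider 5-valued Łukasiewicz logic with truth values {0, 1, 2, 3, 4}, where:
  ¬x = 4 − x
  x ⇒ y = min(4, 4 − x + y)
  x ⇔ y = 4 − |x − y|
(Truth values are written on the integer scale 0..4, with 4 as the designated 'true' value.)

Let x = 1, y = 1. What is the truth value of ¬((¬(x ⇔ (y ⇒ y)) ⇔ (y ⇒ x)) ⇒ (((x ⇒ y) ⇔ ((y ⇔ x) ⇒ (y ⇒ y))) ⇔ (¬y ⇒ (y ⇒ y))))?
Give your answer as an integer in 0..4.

y ⇒ y = 1 ⇒ 1 = 4
x ⇔ (y ⇒ y) = 1 ⇔ 4 = 1
¬(x ⇔ (y ⇒ y)) = ¬1 = 3
y ⇒ x = 1 ⇒ 1 = 4
¬(x ⇔ (y ⇒ y)) ⇔ (y ⇒ x) = 3 ⇔ 4 = 3
x ⇒ y = 1 ⇒ 1 = 4
y ⇔ x = 1 ⇔ 1 = 4
y ⇒ y = 1 ⇒ 1 = 4
(y ⇔ x) ⇒ (y ⇒ y) = 4 ⇒ 4 = 4
(x ⇒ y) ⇔ ((y ⇔ x) ⇒ (y ⇒ y)) = 4 ⇔ 4 = 4
¬y = ¬1 = 3
y ⇒ y = 1 ⇒ 1 = 4
¬y ⇒ (y ⇒ y) = 3 ⇒ 4 = 4
((x ⇒ y) ⇔ ((y ⇔ x) ⇒ (y ⇒ y))) ⇔ (¬y ⇒ (y ⇒ y)) = 4 ⇔ 4 = 4
(¬(x ⇔ (y ⇒ y)) ⇔ (y ⇒ x)) ⇒ (((x ⇒ y) ⇔ ((y ⇔ x) ⇒ (y ⇒ y))) ⇔ (¬y ⇒ (y ⇒ y))) = 3 ⇒ 4 = 4
¬((¬(x ⇔ (y ⇒ y)) ⇔ (y ⇒ x)) ⇒ (((x ⇒ y) ⇔ ((y ⇔ x) ⇒ (y ⇒ y))) ⇔ (¬y ⇒ (y ⇒ y)))) = ¬4 = 0

0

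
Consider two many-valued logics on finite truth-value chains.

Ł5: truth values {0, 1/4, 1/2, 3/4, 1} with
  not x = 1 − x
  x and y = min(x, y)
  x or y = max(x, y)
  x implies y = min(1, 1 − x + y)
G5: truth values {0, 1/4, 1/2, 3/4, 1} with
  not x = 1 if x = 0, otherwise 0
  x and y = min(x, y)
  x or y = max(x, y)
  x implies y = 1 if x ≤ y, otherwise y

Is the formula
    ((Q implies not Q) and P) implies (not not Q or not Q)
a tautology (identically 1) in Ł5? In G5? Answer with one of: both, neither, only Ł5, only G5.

In Ł5: at P = 3/4, Q = 1/2 the value is 3/4 — not a tautology.
In G5: every assignment gives 1 — tautology.

only G5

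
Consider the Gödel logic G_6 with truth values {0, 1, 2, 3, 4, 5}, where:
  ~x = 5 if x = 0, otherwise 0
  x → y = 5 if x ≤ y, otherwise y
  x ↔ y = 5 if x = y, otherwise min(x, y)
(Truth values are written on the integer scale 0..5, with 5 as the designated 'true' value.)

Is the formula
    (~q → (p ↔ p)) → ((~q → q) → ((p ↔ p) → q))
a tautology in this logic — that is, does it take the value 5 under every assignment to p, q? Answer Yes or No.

Counterexample: take p = 0, q = 1.
~q = ~1 = 0
p ↔ p = 0 ↔ 0 = 5
~q → (p ↔ p) = 0 → 5 = 5
~q = ~1 = 0
~q → q = 0 → 1 = 5
p ↔ p = 0 ↔ 0 = 5
(p ↔ p) → q = 5 → 1 = 1
(~q → q) → ((p ↔ p) → q) = 5 → 1 = 1
(~q → (p ↔ p)) → ((~q → q) → ((p ↔ p) → q)) = 5 → 1 = 1
This gives 1 ≠ 5.

No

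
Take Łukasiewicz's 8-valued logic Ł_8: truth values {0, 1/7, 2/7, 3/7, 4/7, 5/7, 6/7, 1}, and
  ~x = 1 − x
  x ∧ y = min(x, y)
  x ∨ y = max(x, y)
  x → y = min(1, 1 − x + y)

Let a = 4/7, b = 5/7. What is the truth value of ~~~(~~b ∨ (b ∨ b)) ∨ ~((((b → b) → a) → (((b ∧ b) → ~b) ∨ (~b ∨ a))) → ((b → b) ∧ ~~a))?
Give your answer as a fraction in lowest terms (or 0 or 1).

3/7

~b = ~5/7 = 2/7
~~b = ~2/7 = 5/7
b ∨ b = 5/7 ∨ 5/7 = 5/7
~~b ∨ (b ∨ b) = 5/7 ∨ 5/7 = 5/7
~(~~b ∨ (b ∨ b)) = ~5/7 = 2/7
~~(~~b ∨ (b ∨ b)) = ~2/7 = 5/7
~~~(~~b ∨ (b ∨ b)) = ~5/7 = 2/7
b → b = 5/7 → 5/7 = 1
(b → b) → a = 1 → 4/7 = 4/7
b ∧ b = 5/7 ∧ 5/7 = 5/7
~b = ~5/7 = 2/7
(b ∧ b) → ~b = 5/7 → 2/7 = 4/7
~b = ~5/7 = 2/7
~b ∨ a = 2/7 ∨ 4/7 = 4/7
((b ∧ b) → ~b) ∨ (~b ∨ a) = 4/7 ∨ 4/7 = 4/7
((b → b) → a) → (((b ∧ b) → ~b) ∨ (~b ∨ a)) = 4/7 → 4/7 = 1
b → b = 5/7 → 5/7 = 1
~a = ~4/7 = 3/7
~~a = ~3/7 = 4/7
(b → b) ∧ ~~a = 1 ∧ 4/7 = 4/7
(((b → b) → a) → (((b ∧ b) → ~b) ∨ (~b ∨ a))) → ((b → b) ∧ ~~a) = 1 → 4/7 = 4/7
~((((b → b) → a) → (((b ∧ b) → ~b) ∨ (~b ∨ a))) → ((b → b) ∧ ~~a)) = ~4/7 = 3/7
~~~(~~b ∨ (b ∨ b)) ∨ ~((((b → b) → a) → (((b ∧ b) → ~b) ∨ (~b ∨ a))) → ((b → b) ∧ ~~a)) = 2/7 ∨ 3/7 = 3/7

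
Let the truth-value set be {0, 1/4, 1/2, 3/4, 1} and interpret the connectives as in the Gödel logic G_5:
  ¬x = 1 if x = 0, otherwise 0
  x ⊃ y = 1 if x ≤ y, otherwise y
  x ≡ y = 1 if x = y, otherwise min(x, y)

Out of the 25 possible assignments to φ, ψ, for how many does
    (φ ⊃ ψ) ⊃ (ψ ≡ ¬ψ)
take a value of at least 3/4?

value 1: 4 assignments (counts)
value 0: 21 assignments
So 4 of the 25 assignments meet the threshold.

4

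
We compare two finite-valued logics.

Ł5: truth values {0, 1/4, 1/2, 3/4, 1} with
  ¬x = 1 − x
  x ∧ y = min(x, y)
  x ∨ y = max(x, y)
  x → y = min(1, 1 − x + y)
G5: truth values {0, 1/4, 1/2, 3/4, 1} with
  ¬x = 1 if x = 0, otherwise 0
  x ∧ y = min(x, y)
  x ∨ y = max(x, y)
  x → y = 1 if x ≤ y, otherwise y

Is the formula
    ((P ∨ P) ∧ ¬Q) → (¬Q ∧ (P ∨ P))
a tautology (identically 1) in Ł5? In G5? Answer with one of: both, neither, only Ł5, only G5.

In Ł5: every assignment gives 1 — tautology.
In G5: every assignment gives 1 — tautology.

both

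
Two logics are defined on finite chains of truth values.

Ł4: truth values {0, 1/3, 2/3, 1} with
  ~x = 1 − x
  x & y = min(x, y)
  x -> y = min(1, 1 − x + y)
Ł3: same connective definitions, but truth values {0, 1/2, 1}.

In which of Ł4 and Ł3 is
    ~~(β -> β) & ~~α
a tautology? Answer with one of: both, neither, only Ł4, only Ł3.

neither

In Ł4: at α = 0, β = 0 the value is 0 — not a tautology.
In Ł3: at α = 0, β = 0 the value is 0 — not a tautology.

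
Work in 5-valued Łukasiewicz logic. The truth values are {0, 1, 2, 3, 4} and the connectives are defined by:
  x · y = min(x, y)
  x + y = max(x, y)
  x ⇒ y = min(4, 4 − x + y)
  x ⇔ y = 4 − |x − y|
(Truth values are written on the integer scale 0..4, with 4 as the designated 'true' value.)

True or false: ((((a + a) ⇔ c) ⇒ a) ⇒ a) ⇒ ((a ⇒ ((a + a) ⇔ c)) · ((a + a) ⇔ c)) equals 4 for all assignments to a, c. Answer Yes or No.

No

Counterexample: take a = 3, c = 0.
a + a = 3 + 3 = 3
(a + a) ⇔ c = 3 ⇔ 0 = 1
((a + a) ⇔ c) ⇒ a = 1 ⇒ 3 = 4
(((a + a) ⇔ c) ⇒ a) ⇒ a = 4 ⇒ 3 = 3
a + a = 3 + 3 = 3
(a + a) ⇔ c = 3 ⇔ 0 = 1
a ⇒ ((a + a) ⇔ c) = 3 ⇒ 1 = 2
(a ⇒ ((a + a) ⇔ c)) · ((a + a) ⇔ c) = 2 · 1 = 1
((((a + a) ⇔ c) ⇒ a) ⇒ a) ⇒ ((a ⇒ ((a + a) ⇔ c)) · ((a + a) ⇔ c)) = 3 ⇒ 1 = 2
This gives 2 ≠ 4.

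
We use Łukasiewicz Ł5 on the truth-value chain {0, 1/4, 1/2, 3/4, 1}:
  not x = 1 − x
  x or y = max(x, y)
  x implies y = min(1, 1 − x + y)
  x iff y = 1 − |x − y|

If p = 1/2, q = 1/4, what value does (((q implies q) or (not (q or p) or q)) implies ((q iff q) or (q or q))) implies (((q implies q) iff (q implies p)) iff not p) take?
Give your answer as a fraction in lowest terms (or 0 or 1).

1/2

q implies q = 1/4 implies 1/4 = 1
q or p = 1/4 or 1/2 = 1/2
not (q or p) = not 1/2 = 1/2
not (q or p) or q = 1/2 or 1/4 = 1/2
(q implies q) or (not (q or p) or q) = 1 or 1/2 = 1
q iff q = 1/4 iff 1/4 = 1
q or q = 1/4 or 1/4 = 1/4
(q iff q) or (q or q) = 1 or 1/4 = 1
((q implies q) or (not (q or p) or q)) implies ((q iff q) or (q or q)) = 1 implies 1 = 1
q implies q = 1/4 implies 1/4 = 1
q implies p = 1/4 implies 1/2 = 1
(q implies q) iff (q implies p) = 1 iff 1 = 1
not p = not 1/2 = 1/2
((q implies q) iff (q implies p)) iff not p = 1 iff 1/2 = 1/2
(((q implies q) or (not (q or p) or q)) implies ((q iff q) or (q or q))) implies (((q implies q) iff (q implies p)) iff not p) = 1 implies 1/2 = 1/2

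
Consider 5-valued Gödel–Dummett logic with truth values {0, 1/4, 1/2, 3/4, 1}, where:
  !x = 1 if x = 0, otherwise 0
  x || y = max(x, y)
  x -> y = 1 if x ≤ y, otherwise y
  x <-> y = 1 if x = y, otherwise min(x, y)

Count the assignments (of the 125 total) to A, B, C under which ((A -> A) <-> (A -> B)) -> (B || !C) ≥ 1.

value 1: 85 assignments (counts)
value 3/4: 16 assignments
value 1/2: 12 assignments
value 1/4: 8 assignments
value 0: 4 assignments
So 85 of the 125 assignments meet the threshold.

85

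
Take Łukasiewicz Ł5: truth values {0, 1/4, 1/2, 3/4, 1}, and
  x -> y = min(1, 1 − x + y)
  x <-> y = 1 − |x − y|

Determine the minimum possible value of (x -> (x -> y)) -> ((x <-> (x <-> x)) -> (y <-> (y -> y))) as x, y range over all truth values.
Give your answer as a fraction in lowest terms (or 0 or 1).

Take x = 1/2, y = 0:
x -> y = 1/2 -> 0 = 1/2
x -> (x -> y) = 1/2 -> 1/2 = 1
x <-> x = 1/2 <-> 1/2 = 1
x <-> (x <-> x) = 1/2 <-> 1 = 1/2
y -> y = 0 -> 0 = 1
y <-> (y -> y) = 0 <-> 1 = 0
(x <-> (x <-> x)) -> (y <-> (y -> y)) = 1/2 -> 0 = 1/2
(x -> (x -> y)) -> ((x <-> (x <-> x)) -> (y <-> (y -> y))) = 1 -> 1/2 = 1/2
No assignment yields a value below 1/2, so this is the minimum.

1/2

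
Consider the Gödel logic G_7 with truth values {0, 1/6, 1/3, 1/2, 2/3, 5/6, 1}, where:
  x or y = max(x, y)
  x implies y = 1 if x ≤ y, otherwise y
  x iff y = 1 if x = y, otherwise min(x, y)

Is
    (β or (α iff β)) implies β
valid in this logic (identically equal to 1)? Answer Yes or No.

No

Counterexample: take α = 0, β = 0.
α iff β = 0 iff 0 = 1
β or (α iff β) = 0 or 1 = 1
(β or (α iff β)) implies β = 1 implies 0 = 0
This gives 0 ≠ 1.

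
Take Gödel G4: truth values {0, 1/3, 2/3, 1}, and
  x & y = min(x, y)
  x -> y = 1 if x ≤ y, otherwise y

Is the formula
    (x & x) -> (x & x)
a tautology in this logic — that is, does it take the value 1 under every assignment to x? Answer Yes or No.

x = 0 ↦ 1
x = 1/3 ↦ 1
x = 2/3 ↦ 1
x = 1 ↦ 1
Every assignment gives a value ≥ 1.

Yes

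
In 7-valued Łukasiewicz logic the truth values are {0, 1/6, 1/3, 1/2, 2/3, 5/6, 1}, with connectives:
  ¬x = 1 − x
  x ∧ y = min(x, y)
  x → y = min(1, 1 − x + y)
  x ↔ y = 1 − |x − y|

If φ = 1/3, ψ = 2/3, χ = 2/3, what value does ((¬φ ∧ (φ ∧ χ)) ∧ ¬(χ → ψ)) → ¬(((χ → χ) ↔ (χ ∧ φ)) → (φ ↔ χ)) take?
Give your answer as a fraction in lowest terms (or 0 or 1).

1

¬φ = ¬1/3 = 2/3
φ ∧ χ = 1/3 ∧ 2/3 = 1/3
¬φ ∧ (φ ∧ χ) = 2/3 ∧ 1/3 = 1/3
χ → ψ = 2/3 → 2/3 = 1
¬(χ → ψ) = ¬1 = 0
(¬φ ∧ (φ ∧ χ)) ∧ ¬(χ → ψ) = 1/3 ∧ 0 = 0
χ → χ = 2/3 → 2/3 = 1
χ ∧ φ = 2/3 ∧ 1/3 = 1/3
(χ → χ) ↔ (χ ∧ φ) = 1 ↔ 1/3 = 1/3
φ ↔ χ = 1/3 ↔ 2/3 = 2/3
((χ → χ) ↔ (χ ∧ φ)) → (φ ↔ χ) = 1/3 → 2/3 = 1
¬(((χ → χ) ↔ (χ ∧ φ)) → (φ ↔ χ)) = ¬1 = 0
((¬φ ∧ (φ ∧ χ)) ∧ ¬(χ → ψ)) → ¬(((χ → χ) ↔ (χ ∧ φ)) → (φ ↔ χ)) = 0 → 0 = 1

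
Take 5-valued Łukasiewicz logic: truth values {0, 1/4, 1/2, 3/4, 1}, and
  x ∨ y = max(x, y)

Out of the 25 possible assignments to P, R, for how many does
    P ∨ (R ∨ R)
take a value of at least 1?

value 1: 9 assignments (counts)
value 3/4: 7 assignments
value 1/2: 5 assignments
value 1/4: 3 assignments
value 0: 1 assignment
So 9 of the 25 assignments meet the threshold.

9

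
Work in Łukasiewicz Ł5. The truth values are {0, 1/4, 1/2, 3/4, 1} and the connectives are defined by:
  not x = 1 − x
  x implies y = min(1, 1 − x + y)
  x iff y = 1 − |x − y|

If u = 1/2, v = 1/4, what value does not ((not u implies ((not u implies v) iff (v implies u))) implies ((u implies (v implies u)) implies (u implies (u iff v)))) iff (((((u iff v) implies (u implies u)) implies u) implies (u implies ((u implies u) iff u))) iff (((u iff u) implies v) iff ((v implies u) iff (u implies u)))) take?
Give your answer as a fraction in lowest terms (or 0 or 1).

not u = not 1/2 = 1/2
not u = not 1/2 = 1/2
not u implies v = 1/2 implies 1/4 = 3/4
v implies u = 1/4 implies 1/2 = 1
(not u implies v) iff (v implies u) = 3/4 iff 1 = 3/4
not u implies ((not u implies v) iff (v implies u)) = 1/2 implies 3/4 = 1
v implies u = 1/4 implies 1/2 = 1
u implies (v implies u) = 1/2 implies 1 = 1
u iff v = 1/2 iff 1/4 = 3/4
u implies (u iff v) = 1/2 implies 3/4 = 1
(u implies (v implies u)) implies (u implies (u iff v)) = 1 implies 1 = 1
(not u implies ((not u implies v) iff (v implies u))) implies ((u implies (v implies u)) implies (u implies (u iff v))) = 1 implies 1 = 1
not ((not u implies ((not u implies v) iff (v implies u))) implies ((u implies (v implies u)) implies (u implies (u iff v)))) = not 1 = 0
u iff v = 1/2 iff 1/4 = 3/4
u implies u = 1/2 implies 1/2 = 1
(u iff v) implies (u implies u) = 3/4 implies 1 = 1
((u iff v) implies (u implies u)) implies u = 1 implies 1/2 = 1/2
u implies u = 1/2 implies 1/2 = 1
(u implies u) iff u = 1 iff 1/2 = 1/2
u implies ((u implies u) iff u) = 1/2 implies 1/2 = 1
(((u iff v) implies (u implies u)) implies u) implies (u implies ((u implies u) iff u)) = 1/2 implies 1 = 1
u iff u = 1/2 iff 1/2 = 1
(u iff u) implies v = 1 implies 1/4 = 1/4
v implies u = 1/4 implies 1/2 = 1
u implies u = 1/2 implies 1/2 = 1
(v implies u) iff (u implies u) = 1 iff 1 = 1
((u iff u) implies v) iff ((v implies u) iff (u implies u)) = 1/4 iff 1 = 1/4
((((u iff v) implies (u implies u)) implies u) implies (u implies ((u implies u) iff u))) iff (((u iff u) implies v) iff ((v implies u) iff (u implies u))) = 1 iff 1/4 = 1/4
not ((not u implies ((not u implies v) iff (v implies u))) implies ((u implies (v implies u)) implies (u implies (u iff v)))) iff (((((u iff v) implies (u implies u)) implies u) implies (u implies ((u implies u) iff u))) iff (((u iff u) implies v) iff ((v implies u) iff (u implies u)))) = 0 iff 1/4 = 3/4

3/4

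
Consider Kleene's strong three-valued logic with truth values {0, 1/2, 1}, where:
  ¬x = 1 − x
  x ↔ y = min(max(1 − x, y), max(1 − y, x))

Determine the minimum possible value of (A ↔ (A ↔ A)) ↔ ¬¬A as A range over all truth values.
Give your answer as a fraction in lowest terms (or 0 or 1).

Take A = 1/2:
A ↔ A = 1/2 ↔ 1/2 = 1/2
A ↔ (A ↔ A) = 1/2 ↔ 1/2 = 1/2
¬A = ¬1/2 = 1/2
¬¬A = ¬1/2 = 1/2
(A ↔ (A ↔ A)) ↔ ¬¬A = 1/2 ↔ 1/2 = 1/2
No assignment yields a value below 1/2, so this is the minimum.

1/2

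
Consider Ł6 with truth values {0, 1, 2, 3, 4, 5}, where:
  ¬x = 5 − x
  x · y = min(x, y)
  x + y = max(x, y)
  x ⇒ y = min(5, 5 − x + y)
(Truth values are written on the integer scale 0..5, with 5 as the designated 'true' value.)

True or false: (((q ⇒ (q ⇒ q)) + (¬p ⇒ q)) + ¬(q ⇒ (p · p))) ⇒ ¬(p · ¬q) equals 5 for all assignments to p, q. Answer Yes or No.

No

Counterexample: take p = 1, q = 0.
q ⇒ q = 0 ⇒ 0 = 5
q ⇒ (q ⇒ q) = 0 ⇒ 5 = 5
¬p = ¬1 = 4
¬p ⇒ q = 4 ⇒ 0 = 1
(q ⇒ (q ⇒ q)) + (¬p ⇒ q) = 5 + 1 = 5
p · p = 1 · 1 = 1
q ⇒ (p · p) = 0 ⇒ 1 = 5
¬(q ⇒ (p · p)) = ¬5 = 0
((q ⇒ (q ⇒ q)) + (¬p ⇒ q)) + ¬(q ⇒ (p · p)) = 5 + 0 = 5
¬q = ¬0 = 5
p · ¬q = 1 · 5 = 1
¬(p · ¬q) = ¬1 = 4
(((q ⇒ (q ⇒ q)) + (¬p ⇒ q)) + ¬(q ⇒ (p · p))) ⇒ ¬(p · ¬q) = 5 ⇒ 4 = 4
This gives 4 ≠ 5.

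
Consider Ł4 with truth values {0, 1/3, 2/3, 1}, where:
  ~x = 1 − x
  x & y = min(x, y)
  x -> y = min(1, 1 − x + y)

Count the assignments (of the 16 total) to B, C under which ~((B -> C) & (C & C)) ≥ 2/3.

8

B = 0, C = 0 ↦ 1  ≥
B = 0, C = 1/3 ↦ 2/3  ≥
B = 0, C = 2/3 ↦ 1/3  <
B = 0, C = 1 ↦ 0  <
B = 1/3, C = 0 ↦ 1  ≥
B = 1/3, C = 1/3 ↦ 2/3  ≥
B = 1/3, C = 2/3 ↦ 1/3  <
B = 1/3, C = 1 ↦ 0  <
B = 2/3, C = 0 ↦ 1  ≥
B = 2/3, C = 1/3 ↦ 2/3  ≥
B = 2/3, C = 2/3 ↦ 1/3  <
B = 2/3, C = 1 ↦ 0  <
B = 1, C = 0 ↦ 1  ≥
B = 1, C = 1/3 ↦ 2/3  ≥
B = 1, C = 2/3 ↦ 1/3  <
B = 1, C = 1 ↦ 0  <
So 8 of the 16 assignments meet the threshold.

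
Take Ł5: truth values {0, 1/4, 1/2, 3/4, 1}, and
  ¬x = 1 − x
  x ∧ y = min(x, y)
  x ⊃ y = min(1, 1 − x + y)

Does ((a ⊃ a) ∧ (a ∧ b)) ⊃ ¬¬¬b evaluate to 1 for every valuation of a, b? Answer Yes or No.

No

Counterexample: take a = 1/4, b = 1.
a ⊃ a = 1/4 ⊃ 1/4 = 1
a ∧ b = 1/4 ∧ 1 = 1/4
(a ⊃ a) ∧ (a ∧ b) = 1 ∧ 1/4 = 1/4
¬b = ¬1 = 0
¬¬b = ¬0 = 1
¬¬¬b = ¬1 = 0
((a ⊃ a) ∧ (a ∧ b)) ⊃ ¬¬¬b = 1/4 ⊃ 0 = 3/4
This gives 3/4 ≠ 1.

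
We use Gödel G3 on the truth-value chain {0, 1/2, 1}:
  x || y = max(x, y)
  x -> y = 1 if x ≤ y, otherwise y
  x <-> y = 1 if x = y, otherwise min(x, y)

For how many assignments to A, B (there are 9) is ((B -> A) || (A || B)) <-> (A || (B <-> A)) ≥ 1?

A = 0, B = 0 ↦ 1  ≥
A = 0, B = 1/2 ↦ 0  <
A = 0, B = 1 ↦ 0  <
A = 1/2, B = 0 ↦ 1/2  <
A = 1/2, B = 1/2 ↦ 1  ≥
A = 1/2, B = 1 ↦ 1/2  <
A = 1, B = 0 ↦ 1  ≥
A = 1, B = 1/2 ↦ 1  ≥
A = 1, B = 1 ↦ 1  ≥
So 5 of the 9 assignments meet the threshold.

5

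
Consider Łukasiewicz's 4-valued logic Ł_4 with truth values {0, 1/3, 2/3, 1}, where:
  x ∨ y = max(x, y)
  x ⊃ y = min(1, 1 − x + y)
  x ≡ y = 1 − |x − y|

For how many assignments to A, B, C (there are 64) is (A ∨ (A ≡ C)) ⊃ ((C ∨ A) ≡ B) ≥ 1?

35

value 1: 35 assignments (counts)
value 2/3: 16 assignments
value 1/3: 8 assignments
value 0: 5 assignments
So 35 of the 64 assignments meet the threshold.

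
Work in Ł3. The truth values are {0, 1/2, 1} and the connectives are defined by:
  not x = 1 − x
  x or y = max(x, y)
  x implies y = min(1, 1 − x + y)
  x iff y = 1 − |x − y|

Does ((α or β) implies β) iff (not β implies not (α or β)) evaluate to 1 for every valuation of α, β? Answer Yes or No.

α = 0, β = 0 ↦ 1
α = 0, β = 1/2 ↦ 1
α = 0, β = 1 ↦ 1
α = 1/2, β = 0 ↦ 1
α = 1/2, β = 1/2 ↦ 1
α = 1/2, β = 1 ↦ 1
α = 1, β = 0 ↦ 1
α = 1, β = 1/2 ↦ 1
α = 1, β = 1 ↦ 1
Every assignment gives a value ≥ 1.

Yes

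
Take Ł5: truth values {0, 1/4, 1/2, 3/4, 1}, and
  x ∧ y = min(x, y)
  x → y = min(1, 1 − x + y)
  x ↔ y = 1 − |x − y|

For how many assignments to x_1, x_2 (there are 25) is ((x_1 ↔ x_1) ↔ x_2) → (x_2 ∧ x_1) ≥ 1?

value 1: 15 assignments (counts)
value 3/4: 4 assignments
value 1/2: 3 assignments
value 1/4: 2 assignments
value 0: 1 assignment
So 15 of the 25 assignments meet the threshold.

15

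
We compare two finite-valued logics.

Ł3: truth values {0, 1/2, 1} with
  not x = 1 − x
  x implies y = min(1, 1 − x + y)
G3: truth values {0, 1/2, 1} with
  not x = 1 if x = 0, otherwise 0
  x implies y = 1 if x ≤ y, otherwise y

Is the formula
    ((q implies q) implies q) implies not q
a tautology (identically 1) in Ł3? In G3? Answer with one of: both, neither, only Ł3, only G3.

In Ł3: at q = 1 the value is 0 — not a tautology.
In G3: at q = 1/2 the value is 0 — not a tautology.

neither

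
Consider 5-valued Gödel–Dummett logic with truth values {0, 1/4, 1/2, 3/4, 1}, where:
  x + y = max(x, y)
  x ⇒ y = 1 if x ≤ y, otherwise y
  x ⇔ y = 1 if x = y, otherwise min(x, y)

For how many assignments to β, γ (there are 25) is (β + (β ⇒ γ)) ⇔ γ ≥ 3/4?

value 1: 5 assignments (counts)
value 3/4: 5 assignments (counts)
value 1/2: 5 assignments
value 1/4: 5 assignments
value 0: 5 assignments
So 10 of the 25 assignments meet the threshold.

10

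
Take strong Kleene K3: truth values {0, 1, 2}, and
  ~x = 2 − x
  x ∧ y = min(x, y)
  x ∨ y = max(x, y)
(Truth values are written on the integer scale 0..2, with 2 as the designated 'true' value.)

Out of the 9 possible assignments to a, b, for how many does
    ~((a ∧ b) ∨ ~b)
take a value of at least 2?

a = 0, b = 0 ↦ 0  <
a = 0, b = 1 ↦ 1  <
a = 0, b = 2 ↦ 2  ≥
a = 1, b = 0 ↦ 0  <
a = 1, b = 1 ↦ 1  <
a = 1, b = 2 ↦ 1  <
a = 2, b = 0 ↦ 0  <
a = 2, b = 1 ↦ 1  <
a = 2, b = 2 ↦ 0  <
So 1 of the 9 assignments meets the threshold.

1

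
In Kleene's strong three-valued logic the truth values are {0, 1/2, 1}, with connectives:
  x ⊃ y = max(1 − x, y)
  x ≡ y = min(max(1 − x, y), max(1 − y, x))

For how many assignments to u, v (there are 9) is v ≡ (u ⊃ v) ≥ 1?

u = 0, v = 0 ↦ 0  <
u = 0, v = 1/2 ↦ 1/2  <
u = 0, v = 1 ↦ 1  ≥
u = 1/2, v = 0 ↦ 1/2  <
u = 1/2, v = 1/2 ↦ 1/2  <
u = 1/2, v = 1 ↦ 1  ≥
u = 1, v = 0 ↦ 1  ≥
u = 1, v = 1/2 ↦ 1/2  <
u = 1, v = 1 ↦ 1  ≥
So 4 of the 9 assignments meet the threshold.

4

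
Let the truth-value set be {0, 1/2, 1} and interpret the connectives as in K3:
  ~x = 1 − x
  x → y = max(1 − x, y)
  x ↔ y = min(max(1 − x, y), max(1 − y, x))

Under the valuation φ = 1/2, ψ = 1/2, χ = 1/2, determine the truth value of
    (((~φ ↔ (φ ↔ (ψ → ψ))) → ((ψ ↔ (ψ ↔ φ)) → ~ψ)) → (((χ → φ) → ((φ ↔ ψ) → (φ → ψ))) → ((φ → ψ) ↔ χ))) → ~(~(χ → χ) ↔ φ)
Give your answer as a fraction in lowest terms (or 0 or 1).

~φ = ~1/2 = 1/2
ψ → ψ = 1/2 → 1/2 = 1/2
φ ↔ (ψ → ψ) = 1/2 ↔ 1/2 = 1/2
~φ ↔ (φ ↔ (ψ → ψ)) = 1/2 ↔ 1/2 = 1/2
ψ ↔ φ = 1/2 ↔ 1/2 = 1/2
ψ ↔ (ψ ↔ φ) = 1/2 ↔ 1/2 = 1/2
~ψ = ~1/2 = 1/2
(ψ ↔ (ψ ↔ φ)) → ~ψ = 1/2 → 1/2 = 1/2
(~φ ↔ (φ ↔ (ψ → ψ))) → ((ψ ↔ (ψ ↔ φ)) → ~ψ) = 1/2 → 1/2 = 1/2
χ → φ = 1/2 → 1/2 = 1/2
φ ↔ ψ = 1/2 ↔ 1/2 = 1/2
φ → ψ = 1/2 → 1/2 = 1/2
(φ ↔ ψ) → (φ → ψ) = 1/2 → 1/2 = 1/2
(χ → φ) → ((φ ↔ ψ) → (φ → ψ)) = 1/2 → 1/2 = 1/2
φ → ψ = 1/2 → 1/2 = 1/2
(φ → ψ) ↔ χ = 1/2 ↔ 1/2 = 1/2
((χ → φ) → ((φ ↔ ψ) → (φ → ψ))) → ((φ → ψ) ↔ χ) = 1/2 → 1/2 = 1/2
((~φ ↔ (φ ↔ (ψ → ψ))) → ((ψ ↔ (ψ ↔ φ)) → ~ψ)) → (((χ → φ) → ((φ ↔ ψ) → (φ → ψ))) → ((φ → ψ) ↔ χ)) = 1/2 → 1/2 = 1/2
χ → χ = 1/2 → 1/2 = 1/2
~(χ → χ) = ~1/2 = 1/2
~(χ → χ) ↔ φ = 1/2 ↔ 1/2 = 1/2
~(~(χ → χ) ↔ φ) = ~1/2 = 1/2
(((~φ ↔ (φ ↔ (ψ → ψ))) → ((ψ ↔ (ψ ↔ φ)) → ~ψ)) → (((χ → φ) → ((φ ↔ ψ) → (φ → ψ))) → ((φ → ψ) ↔ χ))) → ~(~(χ → χ) ↔ φ) = 1/2 → 1/2 = 1/2

1/2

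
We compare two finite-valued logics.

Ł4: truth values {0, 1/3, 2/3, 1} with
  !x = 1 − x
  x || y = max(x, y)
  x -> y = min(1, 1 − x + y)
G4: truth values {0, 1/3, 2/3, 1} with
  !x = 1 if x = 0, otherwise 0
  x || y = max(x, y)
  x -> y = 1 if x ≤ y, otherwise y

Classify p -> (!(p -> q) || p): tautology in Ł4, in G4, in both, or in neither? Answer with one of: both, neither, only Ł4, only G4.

In Ł4: every assignment gives 1 — tautology.
In G4: every assignment gives 1 — tautology.

both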